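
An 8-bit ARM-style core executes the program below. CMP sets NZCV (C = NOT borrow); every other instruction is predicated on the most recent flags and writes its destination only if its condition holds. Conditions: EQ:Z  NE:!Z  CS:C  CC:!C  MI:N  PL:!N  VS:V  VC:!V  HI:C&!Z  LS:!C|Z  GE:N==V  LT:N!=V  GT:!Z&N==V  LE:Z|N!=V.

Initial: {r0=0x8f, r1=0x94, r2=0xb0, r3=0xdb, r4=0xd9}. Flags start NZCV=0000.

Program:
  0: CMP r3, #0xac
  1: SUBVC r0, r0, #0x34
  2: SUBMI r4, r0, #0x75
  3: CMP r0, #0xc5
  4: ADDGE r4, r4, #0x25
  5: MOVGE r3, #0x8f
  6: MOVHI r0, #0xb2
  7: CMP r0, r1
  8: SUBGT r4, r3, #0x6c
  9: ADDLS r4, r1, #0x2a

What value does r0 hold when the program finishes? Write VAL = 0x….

VAL = 0x5b

0: ✓ CMP  NZCV=0010
1: ✓ SUBVC  r0←0x5b
2: · SUBMI
3: ✓ CMP  NZCV=1001
4: ✓ ADDGE  r4←0xfe
5: ✓ MOVGE  r3←0x8f
6: · MOVHI
7: ✓ CMP  NZCV=1001
8: ✓ SUBGT  r4←0x23
9: ✓ ADDLS  r4←0xbe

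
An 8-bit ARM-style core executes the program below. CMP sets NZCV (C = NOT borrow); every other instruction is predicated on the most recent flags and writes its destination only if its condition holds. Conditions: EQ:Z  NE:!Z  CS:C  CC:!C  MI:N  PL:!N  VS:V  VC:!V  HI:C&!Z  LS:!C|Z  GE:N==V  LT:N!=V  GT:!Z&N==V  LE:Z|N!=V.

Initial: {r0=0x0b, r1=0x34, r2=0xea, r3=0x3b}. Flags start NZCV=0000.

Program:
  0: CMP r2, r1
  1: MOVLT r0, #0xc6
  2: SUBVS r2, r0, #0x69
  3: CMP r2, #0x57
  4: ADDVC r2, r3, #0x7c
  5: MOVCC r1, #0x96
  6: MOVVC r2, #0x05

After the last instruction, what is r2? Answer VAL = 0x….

VAL = 0x05

[0] flags=1010 → (cmp)
[1] flags=1010 LT?T → r0=0xc6
[2] flags=1010 VS?F → skip
[3] flags=1010 → (cmp)
[4] flags=1010 VC?T → r2=0xb7
[5] flags=1010 CC?F → skip
[6] flags=1010 VC?T → r2=0x05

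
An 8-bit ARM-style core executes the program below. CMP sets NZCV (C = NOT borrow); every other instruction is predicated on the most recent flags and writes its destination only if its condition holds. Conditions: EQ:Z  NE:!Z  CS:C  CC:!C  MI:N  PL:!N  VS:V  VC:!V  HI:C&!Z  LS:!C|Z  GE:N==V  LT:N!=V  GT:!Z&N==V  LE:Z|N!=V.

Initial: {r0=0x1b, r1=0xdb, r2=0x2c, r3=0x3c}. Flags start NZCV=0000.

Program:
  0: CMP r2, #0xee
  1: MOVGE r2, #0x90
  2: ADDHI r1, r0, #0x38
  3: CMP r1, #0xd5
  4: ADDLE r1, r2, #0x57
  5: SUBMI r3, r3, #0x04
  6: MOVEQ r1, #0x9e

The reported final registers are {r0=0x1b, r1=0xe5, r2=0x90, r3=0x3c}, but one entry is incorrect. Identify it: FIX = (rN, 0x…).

0: ✓ CMP  NZCV=0000
1: ✓ MOVGE  r2←0x90
2: · ADDHI
3: ✓ CMP  NZCV=0010
4: · ADDLE
5: · SUBMI
6: · MOVEQ

FIX = (r1, 0xdb)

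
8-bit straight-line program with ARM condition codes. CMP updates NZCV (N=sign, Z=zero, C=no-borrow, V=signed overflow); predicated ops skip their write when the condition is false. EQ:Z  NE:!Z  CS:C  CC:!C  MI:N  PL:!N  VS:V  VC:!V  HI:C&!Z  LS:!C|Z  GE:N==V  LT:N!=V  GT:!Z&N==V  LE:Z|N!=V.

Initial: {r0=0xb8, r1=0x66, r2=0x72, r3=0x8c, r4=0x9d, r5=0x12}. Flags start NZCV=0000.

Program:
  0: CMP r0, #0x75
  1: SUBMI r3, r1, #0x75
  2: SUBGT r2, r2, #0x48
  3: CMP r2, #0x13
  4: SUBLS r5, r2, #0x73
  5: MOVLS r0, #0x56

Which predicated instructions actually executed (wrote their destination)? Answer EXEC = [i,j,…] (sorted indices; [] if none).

[0] flags=0011 → (cmp)
[1] flags=0011 MI?F → skip
[2] flags=0011 GT?F → skip
[3] flags=0010 → (cmp)
[4] flags=0010 LS?F → skip
[5] flags=0010 LS?F → skip

EXEC = []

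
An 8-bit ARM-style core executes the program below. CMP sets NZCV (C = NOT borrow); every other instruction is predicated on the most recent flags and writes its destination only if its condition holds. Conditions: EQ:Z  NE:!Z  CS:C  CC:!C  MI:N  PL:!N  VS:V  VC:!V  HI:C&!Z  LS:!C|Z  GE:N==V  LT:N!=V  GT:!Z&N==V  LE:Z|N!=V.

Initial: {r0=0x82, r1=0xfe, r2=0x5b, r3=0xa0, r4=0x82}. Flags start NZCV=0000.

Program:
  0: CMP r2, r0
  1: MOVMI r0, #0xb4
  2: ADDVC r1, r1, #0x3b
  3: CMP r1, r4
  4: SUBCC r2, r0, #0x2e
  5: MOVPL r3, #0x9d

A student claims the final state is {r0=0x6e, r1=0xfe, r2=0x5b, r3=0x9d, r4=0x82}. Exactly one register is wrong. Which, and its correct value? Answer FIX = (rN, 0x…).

FIX = (r0, 0xb4)

0: ✓ CMP  NZCV=1001
1: ✓ MOVMI  r0←0xb4
2: · ADDVC
3: ✓ CMP  NZCV=0010
4: · SUBCC
5: ✓ MOVPL  r3←0x9d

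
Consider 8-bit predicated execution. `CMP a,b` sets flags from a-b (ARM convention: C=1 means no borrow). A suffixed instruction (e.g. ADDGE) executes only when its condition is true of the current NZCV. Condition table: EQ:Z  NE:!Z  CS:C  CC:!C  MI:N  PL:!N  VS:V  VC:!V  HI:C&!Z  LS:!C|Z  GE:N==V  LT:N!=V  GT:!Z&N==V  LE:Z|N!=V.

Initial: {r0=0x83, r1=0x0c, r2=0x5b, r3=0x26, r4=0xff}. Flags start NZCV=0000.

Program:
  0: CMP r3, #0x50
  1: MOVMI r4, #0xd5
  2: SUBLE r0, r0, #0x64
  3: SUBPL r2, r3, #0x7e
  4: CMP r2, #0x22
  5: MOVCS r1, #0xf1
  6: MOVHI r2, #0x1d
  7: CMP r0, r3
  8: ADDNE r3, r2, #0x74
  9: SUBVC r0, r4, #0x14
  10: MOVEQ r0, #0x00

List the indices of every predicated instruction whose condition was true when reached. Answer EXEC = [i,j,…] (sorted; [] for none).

EXEC = [1,2,5,6,8,9]

[0] flags=1000 → (cmp)
[1] flags=1000 MI?T → r4=0xd5
[2] flags=1000 LE?T → r0=0x1f
[3] flags=1000 PL?F → skip
[4] flags=0010 → (cmp)
[5] flags=0010 CS?T → r1=0xf1
[6] flags=0010 HI?T → r2=0x1d
[7] flags=1000 → (cmp)
[8] flags=1000 NE?T → r3=0x91
[9] flags=1000 VC?T → r0=0xc1
[10] flags=1000 EQ?F → skip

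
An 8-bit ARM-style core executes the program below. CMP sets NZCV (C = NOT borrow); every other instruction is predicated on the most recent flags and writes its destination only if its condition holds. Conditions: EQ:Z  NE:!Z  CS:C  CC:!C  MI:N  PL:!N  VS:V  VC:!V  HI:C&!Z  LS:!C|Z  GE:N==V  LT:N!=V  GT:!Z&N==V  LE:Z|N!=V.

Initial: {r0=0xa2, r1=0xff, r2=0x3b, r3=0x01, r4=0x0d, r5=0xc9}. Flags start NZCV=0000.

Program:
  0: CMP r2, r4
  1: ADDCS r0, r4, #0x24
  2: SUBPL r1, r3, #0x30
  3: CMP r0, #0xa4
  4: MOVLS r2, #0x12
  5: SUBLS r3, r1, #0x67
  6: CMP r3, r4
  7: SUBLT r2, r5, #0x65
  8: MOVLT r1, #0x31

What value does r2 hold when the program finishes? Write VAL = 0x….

VAL = 0x12

0: ✓ CMP  NZCV=0010
1: ✓ ADDCS  r0←0x31
2: ✓ SUBPL  r1←0xd1
3: ✓ CMP  NZCV=1001
4: ✓ MOVLS  r2←0x12
5: ✓ SUBLS  r3←0x6a
6: ✓ CMP  NZCV=0010
7: · SUBLT
8: · MOVLT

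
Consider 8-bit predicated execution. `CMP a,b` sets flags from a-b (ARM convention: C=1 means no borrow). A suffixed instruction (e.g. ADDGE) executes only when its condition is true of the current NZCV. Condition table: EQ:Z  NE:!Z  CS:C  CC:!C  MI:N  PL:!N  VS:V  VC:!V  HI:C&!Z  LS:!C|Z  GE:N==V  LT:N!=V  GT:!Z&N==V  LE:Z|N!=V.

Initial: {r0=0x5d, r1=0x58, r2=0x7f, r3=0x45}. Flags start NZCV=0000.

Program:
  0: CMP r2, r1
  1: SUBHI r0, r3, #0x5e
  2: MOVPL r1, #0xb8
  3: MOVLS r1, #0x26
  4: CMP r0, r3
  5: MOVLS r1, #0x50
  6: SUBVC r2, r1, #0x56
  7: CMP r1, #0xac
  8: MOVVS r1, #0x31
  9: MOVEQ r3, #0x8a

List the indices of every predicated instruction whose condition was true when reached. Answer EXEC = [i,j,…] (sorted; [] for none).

EXEC = [1,2,6]

[0] flags=0010 → (cmp)
[1] flags=0010 HI?T → r0=0xe7
[2] flags=0010 PL?T → r1=0xb8
[3] flags=0010 LS?F → skip
[4] flags=1010 → (cmp)
[5] flags=1010 LS?F → skip
[6] flags=1010 VC?T → r2=0x62
[7] flags=0010 → (cmp)
[8] flags=0010 VS?F → skip
[9] flags=0010 EQ?F → skip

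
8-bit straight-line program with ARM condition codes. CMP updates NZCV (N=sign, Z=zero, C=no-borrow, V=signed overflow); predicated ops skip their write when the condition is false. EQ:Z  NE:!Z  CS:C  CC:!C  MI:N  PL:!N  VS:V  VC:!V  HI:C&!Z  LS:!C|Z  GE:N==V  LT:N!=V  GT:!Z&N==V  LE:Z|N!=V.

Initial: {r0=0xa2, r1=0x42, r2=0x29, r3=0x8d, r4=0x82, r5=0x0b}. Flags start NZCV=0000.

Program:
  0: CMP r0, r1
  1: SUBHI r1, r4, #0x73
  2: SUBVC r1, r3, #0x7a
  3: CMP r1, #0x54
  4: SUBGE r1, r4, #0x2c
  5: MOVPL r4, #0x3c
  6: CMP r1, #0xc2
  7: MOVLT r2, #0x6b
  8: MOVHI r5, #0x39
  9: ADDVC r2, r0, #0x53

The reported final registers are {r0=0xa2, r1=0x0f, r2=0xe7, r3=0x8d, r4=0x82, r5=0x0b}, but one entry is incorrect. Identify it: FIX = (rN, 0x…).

FIX = (r2, 0xf5)

[0] flags=0011 → (cmp)
[1] flags=0011 HI?T → r1=0x0f
[2] flags=0011 VC?F → skip
[3] flags=1000 → (cmp)
[4] flags=1000 GE?F → skip
[5] flags=1000 PL?F → skip
[6] flags=0000 → (cmp)
[7] flags=0000 LT?F → skip
[8] flags=0000 HI?F → skip
[9] flags=0000 VC?T → r2=0xf5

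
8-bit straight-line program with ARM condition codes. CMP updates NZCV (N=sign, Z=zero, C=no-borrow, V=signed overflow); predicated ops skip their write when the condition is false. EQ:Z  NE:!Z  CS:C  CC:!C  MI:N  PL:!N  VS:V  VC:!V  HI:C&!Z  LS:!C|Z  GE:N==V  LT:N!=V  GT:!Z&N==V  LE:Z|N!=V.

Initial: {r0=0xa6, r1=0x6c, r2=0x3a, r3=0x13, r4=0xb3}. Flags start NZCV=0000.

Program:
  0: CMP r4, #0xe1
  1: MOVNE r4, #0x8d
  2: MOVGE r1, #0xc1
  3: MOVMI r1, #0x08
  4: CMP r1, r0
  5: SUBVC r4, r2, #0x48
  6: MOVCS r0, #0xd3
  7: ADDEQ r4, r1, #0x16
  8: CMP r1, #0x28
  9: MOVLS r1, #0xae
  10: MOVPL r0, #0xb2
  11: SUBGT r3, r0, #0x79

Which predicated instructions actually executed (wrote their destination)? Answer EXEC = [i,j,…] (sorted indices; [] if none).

0: ✓ CMP  NZCV=1000
1: ✓ MOVNE  r4←0x8d
2: · MOVGE
3: ✓ MOVMI  r1←0x08
4: ✓ CMP  NZCV=0000
5: ✓ SUBVC  r4←0xf2
6: · MOVCS
7: · ADDEQ
8: ✓ CMP  NZCV=1000
9: ✓ MOVLS  r1←0xae
10: · MOVPL
11: · SUBGT

EXEC = [1,3,5,9]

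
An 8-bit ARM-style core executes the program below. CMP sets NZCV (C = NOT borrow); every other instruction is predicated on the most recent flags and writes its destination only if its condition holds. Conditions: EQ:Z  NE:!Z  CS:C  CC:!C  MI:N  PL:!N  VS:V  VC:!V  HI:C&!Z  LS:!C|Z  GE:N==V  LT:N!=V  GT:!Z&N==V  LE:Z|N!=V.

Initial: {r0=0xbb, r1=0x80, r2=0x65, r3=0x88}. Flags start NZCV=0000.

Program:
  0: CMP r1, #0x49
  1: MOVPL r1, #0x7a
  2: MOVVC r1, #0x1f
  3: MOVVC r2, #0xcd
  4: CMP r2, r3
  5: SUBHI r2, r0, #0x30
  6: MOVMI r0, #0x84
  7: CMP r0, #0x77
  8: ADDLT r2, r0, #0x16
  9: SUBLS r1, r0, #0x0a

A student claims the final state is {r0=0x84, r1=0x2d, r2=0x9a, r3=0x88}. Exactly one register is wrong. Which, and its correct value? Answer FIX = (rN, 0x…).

0: ✓ CMP  NZCV=0011
1: ✓ MOVPL  r1←0x7a
2: · MOVVC
3: · MOVVC
4: ✓ CMP  NZCV=1001
5: · SUBHI
6: ✓ MOVMI  r0←0x84
7: ✓ CMP  NZCV=0011
8: ✓ ADDLT  r2←0x9a
9: · SUBLS

FIX = (r1, 0x7a)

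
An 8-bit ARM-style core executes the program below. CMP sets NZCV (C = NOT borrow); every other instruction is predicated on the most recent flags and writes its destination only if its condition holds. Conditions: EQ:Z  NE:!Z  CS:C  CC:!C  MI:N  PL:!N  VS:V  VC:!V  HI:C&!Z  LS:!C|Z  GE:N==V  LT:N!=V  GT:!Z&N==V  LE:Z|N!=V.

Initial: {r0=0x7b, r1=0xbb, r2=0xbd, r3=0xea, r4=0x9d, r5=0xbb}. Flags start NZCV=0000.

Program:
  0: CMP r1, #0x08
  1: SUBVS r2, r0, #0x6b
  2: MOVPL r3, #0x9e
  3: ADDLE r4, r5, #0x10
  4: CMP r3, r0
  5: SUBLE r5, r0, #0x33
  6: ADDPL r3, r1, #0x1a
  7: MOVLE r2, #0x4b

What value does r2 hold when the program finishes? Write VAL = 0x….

0: ✓ CMP  NZCV=1010
1: · SUBVS
2: · MOVPL
3: ✓ ADDLE  r4←0xcb
4: ✓ CMP  NZCV=0011
5: ✓ SUBLE  r5←0x48
6: ✓ ADDPL  r3←0xd5
7: ✓ MOVLE  r2←0x4b

VAL = 0x4b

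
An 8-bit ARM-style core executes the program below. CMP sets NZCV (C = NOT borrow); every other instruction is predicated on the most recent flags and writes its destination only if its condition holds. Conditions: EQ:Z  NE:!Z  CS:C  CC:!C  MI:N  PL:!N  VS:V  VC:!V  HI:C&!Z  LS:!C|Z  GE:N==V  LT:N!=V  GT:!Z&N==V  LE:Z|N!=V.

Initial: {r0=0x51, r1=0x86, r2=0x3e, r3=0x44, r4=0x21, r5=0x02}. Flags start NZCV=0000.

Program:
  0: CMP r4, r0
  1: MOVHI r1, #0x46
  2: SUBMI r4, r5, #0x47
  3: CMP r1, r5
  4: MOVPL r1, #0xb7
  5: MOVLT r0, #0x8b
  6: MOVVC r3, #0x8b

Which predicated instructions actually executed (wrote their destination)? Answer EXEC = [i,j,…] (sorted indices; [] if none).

0: ✓ CMP  NZCV=1000
1: · MOVHI
2: ✓ SUBMI  r4←0xbb
3: ✓ CMP  NZCV=1010
4: · MOVPL
5: ✓ MOVLT  r0←0x8b
6: ✓ MOVVC  r3←0x8b

EXEC = [2,5,6]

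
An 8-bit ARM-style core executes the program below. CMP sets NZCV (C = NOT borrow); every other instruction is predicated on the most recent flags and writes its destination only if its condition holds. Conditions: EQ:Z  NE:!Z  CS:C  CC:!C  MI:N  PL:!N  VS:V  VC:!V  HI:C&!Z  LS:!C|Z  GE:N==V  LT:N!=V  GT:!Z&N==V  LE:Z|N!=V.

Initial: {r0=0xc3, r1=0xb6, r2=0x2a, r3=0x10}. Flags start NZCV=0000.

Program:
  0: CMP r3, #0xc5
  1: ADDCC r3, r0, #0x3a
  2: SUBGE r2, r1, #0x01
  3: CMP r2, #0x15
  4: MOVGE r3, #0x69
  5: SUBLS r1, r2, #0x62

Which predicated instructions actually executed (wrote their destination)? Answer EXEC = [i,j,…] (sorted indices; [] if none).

EXEC = [1,2]

0: ✓ CMP  NZCV=0000
1: ✓ ADDCC  r3←0xfd
2: ✓ SUBGE  r2←0xb5
3: ✓ CMP  NZCV=1010
4: · MOVGE
5: · SUBLS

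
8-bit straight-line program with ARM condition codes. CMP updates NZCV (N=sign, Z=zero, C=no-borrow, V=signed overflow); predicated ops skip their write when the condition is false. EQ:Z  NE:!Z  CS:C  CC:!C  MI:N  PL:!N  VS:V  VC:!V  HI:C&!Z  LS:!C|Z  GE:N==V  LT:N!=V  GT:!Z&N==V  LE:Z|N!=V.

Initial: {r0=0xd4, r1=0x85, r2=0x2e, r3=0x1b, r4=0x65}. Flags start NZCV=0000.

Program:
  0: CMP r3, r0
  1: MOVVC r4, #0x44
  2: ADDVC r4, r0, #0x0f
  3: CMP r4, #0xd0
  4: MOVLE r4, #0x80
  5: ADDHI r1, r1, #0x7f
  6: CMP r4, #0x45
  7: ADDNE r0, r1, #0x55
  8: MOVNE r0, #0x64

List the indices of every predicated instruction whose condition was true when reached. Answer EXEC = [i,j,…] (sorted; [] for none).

EXEC = [1,2,5,7,8]

0: ✓ CMP  NZCV=0000
1: ✓ MOVVC  r4←0x44
2: ✓ ADDVC  r4←0xe3
3: ✓ CMP  NZCV=0010
4: · MOVLE
5: ✓ ADDHI  r1←0x04
6: ✓ CMP  NZCV=1010
7: ✓ ADDNE  r0←0x59
8: ✓ MOVNE  r0←0x64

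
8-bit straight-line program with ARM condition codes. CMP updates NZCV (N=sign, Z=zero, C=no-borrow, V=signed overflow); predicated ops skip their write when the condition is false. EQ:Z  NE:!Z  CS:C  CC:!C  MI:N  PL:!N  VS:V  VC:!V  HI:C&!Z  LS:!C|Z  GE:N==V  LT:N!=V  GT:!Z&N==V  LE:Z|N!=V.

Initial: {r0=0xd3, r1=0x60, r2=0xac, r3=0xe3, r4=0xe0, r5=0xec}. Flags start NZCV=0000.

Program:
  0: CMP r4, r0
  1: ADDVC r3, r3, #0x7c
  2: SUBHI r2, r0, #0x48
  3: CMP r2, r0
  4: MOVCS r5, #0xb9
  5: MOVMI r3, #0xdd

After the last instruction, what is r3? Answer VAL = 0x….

0: ✓ CMP  NZCV=0010
1: ✓ ADDVC  r3←0x5f
2: ✓ SUBHI  r2←0x8b
3: ✓ CMP  NZCV=1000
4: · MOVCS
5: ✓ MOVMI  r3←0xdd

VAL = 0xdd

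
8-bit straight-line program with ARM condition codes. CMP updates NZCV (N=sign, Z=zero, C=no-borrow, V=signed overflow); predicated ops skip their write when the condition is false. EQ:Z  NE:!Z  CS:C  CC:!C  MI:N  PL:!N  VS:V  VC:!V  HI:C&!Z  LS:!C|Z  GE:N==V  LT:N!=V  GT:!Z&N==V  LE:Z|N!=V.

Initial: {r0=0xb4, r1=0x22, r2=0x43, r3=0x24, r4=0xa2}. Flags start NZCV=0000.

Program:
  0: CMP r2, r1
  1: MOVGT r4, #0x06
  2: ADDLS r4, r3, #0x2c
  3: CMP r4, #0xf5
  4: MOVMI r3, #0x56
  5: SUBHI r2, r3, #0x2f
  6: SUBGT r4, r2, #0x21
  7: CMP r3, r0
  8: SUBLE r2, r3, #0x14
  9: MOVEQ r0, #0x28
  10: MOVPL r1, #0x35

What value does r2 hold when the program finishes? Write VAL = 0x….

VAL = 0x43

0: ✓ CMP  NZCV=0010
1: ✓ MOVGT  r4←0x06
2: · ADDLS
3: ✓ CMP  NZCV=0000
4: · MOVMI
5: · SUBHI
6: ✓ SUBGT  r4←0x22
7: ✓ CMP  NZCV=0000
8: · SUBLE
9: · MOVEQ
10: ✓ MOVPL  r1←0x35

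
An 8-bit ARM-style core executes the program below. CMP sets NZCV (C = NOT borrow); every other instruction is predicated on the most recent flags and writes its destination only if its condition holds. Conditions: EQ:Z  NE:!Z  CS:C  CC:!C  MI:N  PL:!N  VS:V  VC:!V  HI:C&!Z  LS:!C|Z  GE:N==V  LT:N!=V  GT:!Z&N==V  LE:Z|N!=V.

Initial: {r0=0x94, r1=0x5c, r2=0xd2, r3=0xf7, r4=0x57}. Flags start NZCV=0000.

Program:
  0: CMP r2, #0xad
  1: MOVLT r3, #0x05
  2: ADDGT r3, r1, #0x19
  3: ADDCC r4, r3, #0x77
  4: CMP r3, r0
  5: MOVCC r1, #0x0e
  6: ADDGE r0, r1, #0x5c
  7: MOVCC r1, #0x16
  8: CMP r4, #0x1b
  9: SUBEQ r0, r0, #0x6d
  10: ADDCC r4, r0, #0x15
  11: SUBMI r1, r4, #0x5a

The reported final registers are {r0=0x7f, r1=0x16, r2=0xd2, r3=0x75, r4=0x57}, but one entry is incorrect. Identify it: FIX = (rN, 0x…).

0: ✓ CMP  NZCV=0010
1: · MOVLT
2: ✓ ADDGT  r3←0x75
3: · ADDCC
4: ✓ CMP  NZCV=1001
5: ✓ MOVCC  r1←0x0e
6: ✓ ADDGE  r0←0x6a
7: ✓ MOVCC  r1←0x16
8: ✓ CMP  NZCV=0010
9: · SUBEQ
10: · ADDCC
11: · SUBMI

FIX = (r0, 0x6a)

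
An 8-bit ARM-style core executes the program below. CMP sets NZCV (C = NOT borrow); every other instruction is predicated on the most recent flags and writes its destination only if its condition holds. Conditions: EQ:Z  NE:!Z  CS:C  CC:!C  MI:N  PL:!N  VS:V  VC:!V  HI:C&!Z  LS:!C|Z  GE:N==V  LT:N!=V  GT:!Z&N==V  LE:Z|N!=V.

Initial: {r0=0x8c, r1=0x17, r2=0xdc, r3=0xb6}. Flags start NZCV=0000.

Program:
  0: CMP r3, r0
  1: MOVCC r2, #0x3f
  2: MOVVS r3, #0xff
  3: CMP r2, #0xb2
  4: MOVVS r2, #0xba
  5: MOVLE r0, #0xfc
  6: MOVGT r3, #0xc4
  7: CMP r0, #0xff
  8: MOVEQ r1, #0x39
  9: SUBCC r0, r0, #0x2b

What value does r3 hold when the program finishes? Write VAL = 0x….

0: ✓ CMP  NZCV=0010
1: · MOVCC
2: · MOVVS
3: ✓ CMP  NZCV=0010
4: · MOVVS
5: · MOVLE
6: ✓ MOVGT  r3←0xc4
7: ✓ CMP  NZCV=1000
8: · MOVEQ
9: ✓ SUBCC  r0←0x61

VAL = 0xc4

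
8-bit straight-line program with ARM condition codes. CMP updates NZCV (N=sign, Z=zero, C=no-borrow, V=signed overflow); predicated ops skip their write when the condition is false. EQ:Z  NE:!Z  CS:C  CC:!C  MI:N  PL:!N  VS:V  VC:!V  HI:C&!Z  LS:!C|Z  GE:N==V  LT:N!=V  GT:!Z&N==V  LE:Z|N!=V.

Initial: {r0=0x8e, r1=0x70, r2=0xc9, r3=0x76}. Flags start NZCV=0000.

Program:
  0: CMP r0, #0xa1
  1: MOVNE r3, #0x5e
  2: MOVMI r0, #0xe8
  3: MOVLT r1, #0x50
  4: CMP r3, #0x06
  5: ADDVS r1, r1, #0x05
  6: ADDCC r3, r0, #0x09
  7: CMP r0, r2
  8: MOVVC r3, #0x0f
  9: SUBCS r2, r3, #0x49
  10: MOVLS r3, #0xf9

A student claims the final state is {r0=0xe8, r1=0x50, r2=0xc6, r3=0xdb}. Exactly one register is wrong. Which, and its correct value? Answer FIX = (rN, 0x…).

0: ✓ CMP  NZCV=1000
1: ✓ MOVNE  r3←0x5e
2: ✓ MOVMI  r0←0xe8
3: ✓ MOVLT  r1←0x50
4: ✓ CMP  NZCV=0010
5: · ADDVS
6: · ADDCC
7: ✓ CMP  NZCV=0010
8: ✓ MOVVC  r3←0x0f
9: ✓ SUBCS  r2←0xc6
10: · MOVLS

FIX = (r3, 0x0f)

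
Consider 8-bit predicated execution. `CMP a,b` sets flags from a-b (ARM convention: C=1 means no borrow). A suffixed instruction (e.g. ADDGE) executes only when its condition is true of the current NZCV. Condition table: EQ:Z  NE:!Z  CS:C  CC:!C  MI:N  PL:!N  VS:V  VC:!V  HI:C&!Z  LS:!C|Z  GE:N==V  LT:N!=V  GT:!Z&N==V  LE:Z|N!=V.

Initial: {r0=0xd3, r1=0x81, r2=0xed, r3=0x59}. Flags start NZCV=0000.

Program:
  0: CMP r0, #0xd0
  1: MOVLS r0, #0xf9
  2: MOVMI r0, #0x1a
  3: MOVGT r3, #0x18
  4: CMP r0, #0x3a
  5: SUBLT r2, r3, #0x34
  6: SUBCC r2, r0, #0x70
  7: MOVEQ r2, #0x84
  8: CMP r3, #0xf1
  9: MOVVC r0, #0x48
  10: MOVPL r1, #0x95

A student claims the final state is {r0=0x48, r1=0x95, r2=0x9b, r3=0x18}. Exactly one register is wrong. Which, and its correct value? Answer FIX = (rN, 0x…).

FIX = (r2, 0xe4)

[0] flags=0010 → (cmp)
[1] flags=0010 LS?F → skip
[2] flags=0010 MI?F → skip
[3] flags=0010 GT?T → r3=0x18
[4] flags=1010 → (cmp)
[5] flags=1010 LT?T → r2=0xe4
[6] flags=1010 CC?F → skip
[7] flags=1010 EQ?F → skip
[8] flags=0000 → (cmp)
[9] flags=0000 VC?T → r0=0x48
[10] flags=0000 PL?T → r1=0x95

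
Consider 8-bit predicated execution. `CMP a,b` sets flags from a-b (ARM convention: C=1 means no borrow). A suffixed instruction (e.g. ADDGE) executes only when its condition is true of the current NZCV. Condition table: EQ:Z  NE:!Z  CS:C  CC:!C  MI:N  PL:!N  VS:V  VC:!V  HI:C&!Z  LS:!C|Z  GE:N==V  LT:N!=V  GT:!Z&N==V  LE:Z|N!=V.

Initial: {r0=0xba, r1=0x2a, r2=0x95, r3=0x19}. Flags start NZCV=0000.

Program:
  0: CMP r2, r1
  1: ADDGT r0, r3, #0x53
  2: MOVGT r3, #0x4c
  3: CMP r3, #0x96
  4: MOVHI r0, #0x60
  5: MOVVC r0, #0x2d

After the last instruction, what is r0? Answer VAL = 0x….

VAL = 0xba

[0] flags=0011 → (cmp)
[1] flags=0011 GT?F → skip
[2] flags=0011 GT?F → skip
[3] flags=1001 → (cmp)
[4] flags=1001 HI?F → skip
[5] flags=1001 VC?F → skip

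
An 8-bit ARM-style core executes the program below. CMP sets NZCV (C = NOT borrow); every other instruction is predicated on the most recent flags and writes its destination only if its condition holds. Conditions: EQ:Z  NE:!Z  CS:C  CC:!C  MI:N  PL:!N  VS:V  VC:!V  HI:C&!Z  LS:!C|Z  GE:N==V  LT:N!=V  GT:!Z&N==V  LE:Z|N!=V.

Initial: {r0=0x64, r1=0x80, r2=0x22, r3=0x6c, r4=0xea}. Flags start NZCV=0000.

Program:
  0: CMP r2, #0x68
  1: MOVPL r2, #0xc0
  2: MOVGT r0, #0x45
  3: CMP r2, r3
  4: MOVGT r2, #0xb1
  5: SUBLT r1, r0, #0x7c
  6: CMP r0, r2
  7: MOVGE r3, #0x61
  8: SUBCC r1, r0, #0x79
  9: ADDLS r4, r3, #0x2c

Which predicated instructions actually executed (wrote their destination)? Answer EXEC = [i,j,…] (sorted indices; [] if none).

EXEC = [5,7]

0: ✓ CMP  NZCV=1000
1: · MOVPL
2: · MOVGT
3: ✓ CMP  NZCV=1000
4: · MOVGT
5: ✓ SUBLT  r1←0xe8
6: ✓ CMP  NZCV=0010
7: ✓ MOVGE  r3←0x61
8: · SUBCC
9: · ADDLS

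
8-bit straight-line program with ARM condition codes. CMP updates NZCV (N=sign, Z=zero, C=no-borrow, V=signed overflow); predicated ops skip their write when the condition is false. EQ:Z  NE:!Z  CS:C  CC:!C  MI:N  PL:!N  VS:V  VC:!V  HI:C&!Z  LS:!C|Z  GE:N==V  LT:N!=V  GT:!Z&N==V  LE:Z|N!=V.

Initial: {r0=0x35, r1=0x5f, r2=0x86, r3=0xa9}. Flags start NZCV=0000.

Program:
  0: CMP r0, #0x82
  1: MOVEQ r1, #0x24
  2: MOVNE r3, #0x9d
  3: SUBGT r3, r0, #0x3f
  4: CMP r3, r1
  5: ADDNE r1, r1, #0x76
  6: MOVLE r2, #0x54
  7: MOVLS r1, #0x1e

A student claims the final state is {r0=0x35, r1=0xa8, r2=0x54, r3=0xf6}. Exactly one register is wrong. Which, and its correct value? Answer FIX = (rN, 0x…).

[0] flags=1001 → (cmp)
[1] flags=1001 EQ?F → skip
[2] flags=1001 NE?T → r3=0x9d
[3] flags=1001 GT?T → r3=0xf6
[4] flags=1010 → (cmp)
[5] flags=1010 NE?T → r1=0xd5
[6] flags=1010 LE?T → r2=0x54
[7] flags=1010 LS?F → skip

FIX = (r1, 0xd5)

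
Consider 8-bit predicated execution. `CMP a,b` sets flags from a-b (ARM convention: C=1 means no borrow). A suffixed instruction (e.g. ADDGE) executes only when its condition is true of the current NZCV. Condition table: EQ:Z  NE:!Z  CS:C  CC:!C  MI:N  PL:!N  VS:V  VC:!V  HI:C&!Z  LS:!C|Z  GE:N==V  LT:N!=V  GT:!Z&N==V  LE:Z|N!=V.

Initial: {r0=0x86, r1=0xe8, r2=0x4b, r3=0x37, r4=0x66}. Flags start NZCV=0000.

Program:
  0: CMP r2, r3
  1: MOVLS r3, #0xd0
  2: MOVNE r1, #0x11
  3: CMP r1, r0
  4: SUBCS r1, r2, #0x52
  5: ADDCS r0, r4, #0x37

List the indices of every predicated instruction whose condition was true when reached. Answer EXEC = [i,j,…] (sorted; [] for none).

0: ✓ CMP  NZCV=0010
1: · MOVLS
2: ✓ MOVNE  r1←0x11
3: ✓ CMP  NZCV=1001
4: · SUBCS
5: · ADDCS

EXEC = [2]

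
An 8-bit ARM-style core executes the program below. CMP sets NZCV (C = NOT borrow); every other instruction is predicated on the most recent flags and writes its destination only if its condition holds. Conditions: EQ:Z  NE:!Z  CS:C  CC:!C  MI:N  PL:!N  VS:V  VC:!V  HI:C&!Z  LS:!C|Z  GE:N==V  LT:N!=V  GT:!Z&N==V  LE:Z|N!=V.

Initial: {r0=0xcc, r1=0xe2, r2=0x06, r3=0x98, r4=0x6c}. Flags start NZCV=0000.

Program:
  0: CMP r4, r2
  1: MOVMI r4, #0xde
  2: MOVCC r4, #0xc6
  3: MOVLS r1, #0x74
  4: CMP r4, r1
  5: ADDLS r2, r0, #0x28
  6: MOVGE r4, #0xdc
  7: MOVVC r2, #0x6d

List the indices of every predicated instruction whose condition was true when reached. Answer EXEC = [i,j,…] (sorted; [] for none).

EXEC = [5,6]

[0] flags=0010 → (cmp)
[1] flags=0010 MI?F → skip
[2] flags=0010 CC?F → skip
[3] flags=0010 LS?F → skip
[4] flags=1001 → (cmp)
[5] flags=1001 LS?T → r2=0xf4
[6] flags=1001 GE?T → r4=0xdc
[7] flags=1001 VC?F → skip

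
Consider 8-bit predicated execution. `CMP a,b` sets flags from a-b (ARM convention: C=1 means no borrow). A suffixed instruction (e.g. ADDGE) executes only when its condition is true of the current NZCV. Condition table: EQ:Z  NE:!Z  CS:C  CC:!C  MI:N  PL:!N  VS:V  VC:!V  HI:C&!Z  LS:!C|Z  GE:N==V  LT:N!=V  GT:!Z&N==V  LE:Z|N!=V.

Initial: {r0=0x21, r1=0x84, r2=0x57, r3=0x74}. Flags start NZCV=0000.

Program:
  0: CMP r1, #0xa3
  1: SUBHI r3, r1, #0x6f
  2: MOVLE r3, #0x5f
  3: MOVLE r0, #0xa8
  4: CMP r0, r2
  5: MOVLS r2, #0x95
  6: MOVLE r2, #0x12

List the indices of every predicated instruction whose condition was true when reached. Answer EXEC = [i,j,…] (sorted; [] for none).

0: ✓ CMP  NZCV=1000
1: · SUBHI
2: ✓ MOVLE  r3←0x5f
3: ✓ MOVLE  r0←0xa8
4: ✓ CMP  NZCV=0011
5: · MOVLS
6: ✓ MOVLE  r2←0x12

EXEC = [2,3,6]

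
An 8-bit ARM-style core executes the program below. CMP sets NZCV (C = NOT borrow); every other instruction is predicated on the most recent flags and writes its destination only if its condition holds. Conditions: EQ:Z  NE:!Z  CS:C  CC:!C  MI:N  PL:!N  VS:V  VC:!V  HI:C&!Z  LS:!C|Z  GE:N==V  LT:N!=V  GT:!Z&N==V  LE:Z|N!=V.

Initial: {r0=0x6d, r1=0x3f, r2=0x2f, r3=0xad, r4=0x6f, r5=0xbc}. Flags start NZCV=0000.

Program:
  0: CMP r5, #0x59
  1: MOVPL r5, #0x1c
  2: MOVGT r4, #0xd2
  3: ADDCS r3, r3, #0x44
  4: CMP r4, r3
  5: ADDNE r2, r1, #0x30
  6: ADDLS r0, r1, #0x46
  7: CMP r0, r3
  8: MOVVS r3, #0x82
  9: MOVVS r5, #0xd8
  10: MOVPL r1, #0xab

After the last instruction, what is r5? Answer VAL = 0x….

[0] flags=0011 → (cmp)
[1] flags=0011 PL?T → r5=0x1c
[2] flags=0011 GT?F → skip
[3] flags=0011 CS?T → r3=0xf1
[4] flags=0000 → (cmp)
[5] flags=0000 NE?T → r2=0x6f
[6] flags=0000 LS?T → r0=0x85
[7] flags=1000 → (cmp)
[8] flags=1000 VS?F → skip
[9] flags=1000 VS?F → skip
[10] flags=1000 PL?F → skip

VAL = 0x1c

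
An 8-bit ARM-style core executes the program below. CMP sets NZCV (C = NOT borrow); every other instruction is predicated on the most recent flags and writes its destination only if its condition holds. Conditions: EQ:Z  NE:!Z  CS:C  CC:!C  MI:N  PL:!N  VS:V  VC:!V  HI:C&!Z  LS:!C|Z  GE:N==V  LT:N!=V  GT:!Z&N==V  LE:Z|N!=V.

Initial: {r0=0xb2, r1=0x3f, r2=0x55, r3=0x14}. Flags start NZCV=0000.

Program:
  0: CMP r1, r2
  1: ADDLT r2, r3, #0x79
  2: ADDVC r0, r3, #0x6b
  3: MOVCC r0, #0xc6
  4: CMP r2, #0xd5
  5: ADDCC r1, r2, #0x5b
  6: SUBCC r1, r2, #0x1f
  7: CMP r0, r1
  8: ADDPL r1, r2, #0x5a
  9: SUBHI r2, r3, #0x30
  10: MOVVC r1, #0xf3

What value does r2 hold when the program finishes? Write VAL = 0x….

[0] flags=1000 → (cmp)
[1] flags=1000 LT?T → r2=0x8d
[2] flags=1000 VC?T → r0=0x7f
[3] flags=1000 CC?T → r0=0xc6
[4] flags=1000 → (cmp)
[5] flags=1000 CC?T → r1=0xe8
[6] flags=1000 CC?T → r1=0x6e
[7] flags=0011 → (cmp)
[8] flags=0011 PL?T → r1=0xe7
[9] flags=0011 HI?T → r2=0xe4
[10] flags=0011 VC?F → skip

VAL = 0xe4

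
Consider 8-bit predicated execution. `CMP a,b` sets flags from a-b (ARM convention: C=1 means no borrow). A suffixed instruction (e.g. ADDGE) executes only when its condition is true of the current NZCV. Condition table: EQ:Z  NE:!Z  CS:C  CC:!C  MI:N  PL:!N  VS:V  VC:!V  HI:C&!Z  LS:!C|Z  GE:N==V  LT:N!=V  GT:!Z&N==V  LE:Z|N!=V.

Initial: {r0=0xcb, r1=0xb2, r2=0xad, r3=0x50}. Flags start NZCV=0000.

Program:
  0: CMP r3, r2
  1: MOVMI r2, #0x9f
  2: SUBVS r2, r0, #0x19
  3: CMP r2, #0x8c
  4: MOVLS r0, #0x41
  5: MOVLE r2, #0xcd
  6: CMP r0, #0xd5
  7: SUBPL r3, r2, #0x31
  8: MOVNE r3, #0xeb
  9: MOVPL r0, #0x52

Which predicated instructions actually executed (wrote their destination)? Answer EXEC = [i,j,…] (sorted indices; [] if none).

[0] flags=1001 → (cmp)
[1] flags=1001 MI?T → r2=0x9f
[2] flags=1001 VS?T → r2=0xb2
[3] flags=0010 → (cmp)
[4] flags=0010 LS?F → skip
[5] flags=0010 LE?F → skip
[6] flags=1000 → (cmp)
[7] flags=1000 PL?F → skip
[8] flags=1000 NE?T → r3=0xeb
[9] flags=1000 PL?F → skip

EXEC = [1,2,8]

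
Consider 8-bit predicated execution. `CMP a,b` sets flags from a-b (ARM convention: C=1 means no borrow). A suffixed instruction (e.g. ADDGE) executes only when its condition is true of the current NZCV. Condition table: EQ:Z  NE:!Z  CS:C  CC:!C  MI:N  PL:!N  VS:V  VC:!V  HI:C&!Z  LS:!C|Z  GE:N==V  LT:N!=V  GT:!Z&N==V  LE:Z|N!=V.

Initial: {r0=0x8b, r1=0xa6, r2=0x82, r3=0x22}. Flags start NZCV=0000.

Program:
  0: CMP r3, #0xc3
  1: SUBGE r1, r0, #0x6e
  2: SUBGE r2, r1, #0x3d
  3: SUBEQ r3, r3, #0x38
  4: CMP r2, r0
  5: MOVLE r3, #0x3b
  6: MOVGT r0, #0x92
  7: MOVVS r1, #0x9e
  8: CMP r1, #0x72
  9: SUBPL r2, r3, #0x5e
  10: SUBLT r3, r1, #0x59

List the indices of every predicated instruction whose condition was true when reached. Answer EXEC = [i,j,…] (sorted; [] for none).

0: ✓ CMP  NZCV=0000
1: ✓ SUBGE  r1←0x1d
2: ✓ SUBGE  r2←0xe0
3: · SUBEQ
4: ✓ CMP  NZCV=0010
5: · MOVLE
6: ✓ MOVGT  r0←0x92
7: · MOVVS
8: ✓ CMP  NZCV=1000
9: · SUBPL
10: ✓ SUBLT  r3←0xc4

EXEC = [1,2,6,10]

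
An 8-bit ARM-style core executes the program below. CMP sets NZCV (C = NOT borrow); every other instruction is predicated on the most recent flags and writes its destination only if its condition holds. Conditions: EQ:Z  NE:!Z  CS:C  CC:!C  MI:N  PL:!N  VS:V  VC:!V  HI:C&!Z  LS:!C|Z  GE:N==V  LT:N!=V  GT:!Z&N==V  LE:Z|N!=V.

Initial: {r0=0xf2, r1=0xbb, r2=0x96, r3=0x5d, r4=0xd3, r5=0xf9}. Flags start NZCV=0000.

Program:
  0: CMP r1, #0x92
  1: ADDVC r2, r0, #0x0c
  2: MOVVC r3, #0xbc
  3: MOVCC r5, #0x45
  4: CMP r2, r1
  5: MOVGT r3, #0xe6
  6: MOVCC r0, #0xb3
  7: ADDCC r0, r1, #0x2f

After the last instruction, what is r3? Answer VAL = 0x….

[0] flags=0010 → (cmp)
[1] flags=0010 VC?T → r2=0xfe
[2] flags=0010 VC?T → r3=0xbc
[3] flags=0010 CC?F → skip
[4] flags=0010 → (cmp)
[5] flags=0010 GT?T → r3=0xe6
[6] flags=0010 CC?F → skip
[7] flags=0010 CC?F → skip

VAL = 0xe6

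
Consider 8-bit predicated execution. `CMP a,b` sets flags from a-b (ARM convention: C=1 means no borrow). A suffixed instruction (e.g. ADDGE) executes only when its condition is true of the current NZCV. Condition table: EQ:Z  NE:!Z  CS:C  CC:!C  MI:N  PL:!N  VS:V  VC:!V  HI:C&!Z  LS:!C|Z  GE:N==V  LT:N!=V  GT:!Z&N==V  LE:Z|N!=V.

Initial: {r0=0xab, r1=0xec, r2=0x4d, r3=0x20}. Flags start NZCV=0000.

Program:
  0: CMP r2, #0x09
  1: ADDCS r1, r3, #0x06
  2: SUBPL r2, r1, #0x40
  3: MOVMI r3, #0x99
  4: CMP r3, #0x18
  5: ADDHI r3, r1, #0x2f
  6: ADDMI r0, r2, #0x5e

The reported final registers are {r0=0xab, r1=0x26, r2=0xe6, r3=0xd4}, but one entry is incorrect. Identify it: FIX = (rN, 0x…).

0: ✓ CMP  NZCV=0010
1: ✓ ADDCS  r1←0x26
2: ✓ SUBPL  r2←0xe6
3: · MOVMI
4: ✓ CMP  NZCV=0010
5: ✓ ADDHI  r3←0x55
6: · ADDMI

FIX = (r3, 0x55)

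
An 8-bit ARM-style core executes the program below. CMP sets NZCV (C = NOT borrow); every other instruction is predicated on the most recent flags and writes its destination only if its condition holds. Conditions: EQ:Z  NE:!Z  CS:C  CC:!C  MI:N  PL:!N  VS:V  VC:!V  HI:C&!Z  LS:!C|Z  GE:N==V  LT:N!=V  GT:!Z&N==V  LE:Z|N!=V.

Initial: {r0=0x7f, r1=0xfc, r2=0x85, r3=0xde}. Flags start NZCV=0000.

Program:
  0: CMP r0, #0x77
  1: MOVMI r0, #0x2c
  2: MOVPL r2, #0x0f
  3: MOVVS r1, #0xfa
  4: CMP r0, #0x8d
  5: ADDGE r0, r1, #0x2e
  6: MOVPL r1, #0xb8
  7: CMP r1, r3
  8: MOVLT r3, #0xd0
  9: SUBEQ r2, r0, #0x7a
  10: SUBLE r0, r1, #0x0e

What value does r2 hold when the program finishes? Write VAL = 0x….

VAL = 0x0f

0: ✓ CMP  NZCV=0010
1: · MOVMI
2: ✓ MOVPL  r2←0x0f
3: · MOVVS
4: ✓ CMP  NZCV=1001
5: ✓ ADDGE  r0←0x2a
6: · MOVPL
7: ✓ CMP  NZCV=0010
8: · MOVLT
9: · SUBEQ
10: · SUBLE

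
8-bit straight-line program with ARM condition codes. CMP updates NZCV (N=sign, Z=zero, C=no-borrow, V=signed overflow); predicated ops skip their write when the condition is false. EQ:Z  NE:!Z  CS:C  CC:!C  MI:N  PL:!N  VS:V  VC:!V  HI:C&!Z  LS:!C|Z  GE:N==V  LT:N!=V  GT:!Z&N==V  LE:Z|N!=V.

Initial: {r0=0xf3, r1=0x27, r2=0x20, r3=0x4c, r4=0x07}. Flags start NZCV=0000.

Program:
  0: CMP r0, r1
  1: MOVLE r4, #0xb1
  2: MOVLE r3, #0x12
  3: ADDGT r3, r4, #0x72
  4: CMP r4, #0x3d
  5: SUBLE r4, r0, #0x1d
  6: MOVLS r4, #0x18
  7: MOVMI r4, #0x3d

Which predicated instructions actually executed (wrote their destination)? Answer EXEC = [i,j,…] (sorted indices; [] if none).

0: ✓ CMP  NZCV=1010
1: ✓ MOVLE  r4←0xb1
2: ✓ MOVLE  r3←0x12
3: · ADDGT
4: ✓ CMP  NZCV=0011
5: ✓ SUBLE  r4←0xd6
6: · MOVLS
7: · MOVMI

EXEC = [1,2,5]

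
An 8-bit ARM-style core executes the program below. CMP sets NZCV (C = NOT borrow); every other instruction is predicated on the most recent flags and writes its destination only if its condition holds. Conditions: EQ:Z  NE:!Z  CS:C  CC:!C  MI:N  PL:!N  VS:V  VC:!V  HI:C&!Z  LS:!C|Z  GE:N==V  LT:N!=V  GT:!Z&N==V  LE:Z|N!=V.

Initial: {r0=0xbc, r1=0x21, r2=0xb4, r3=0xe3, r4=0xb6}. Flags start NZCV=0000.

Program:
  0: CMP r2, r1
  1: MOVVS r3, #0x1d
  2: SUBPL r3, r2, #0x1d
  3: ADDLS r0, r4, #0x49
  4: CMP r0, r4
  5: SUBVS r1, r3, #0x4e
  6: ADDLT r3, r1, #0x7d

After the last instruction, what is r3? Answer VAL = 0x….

VAL = 0xe3

0: ✓ CMP  NZCV=1010
1: · MOVVS
2: · SUBPL
3: · ADDLS
4: ✓ CMP  NZCV=0010
5: · SUBVS
6: · ADDLT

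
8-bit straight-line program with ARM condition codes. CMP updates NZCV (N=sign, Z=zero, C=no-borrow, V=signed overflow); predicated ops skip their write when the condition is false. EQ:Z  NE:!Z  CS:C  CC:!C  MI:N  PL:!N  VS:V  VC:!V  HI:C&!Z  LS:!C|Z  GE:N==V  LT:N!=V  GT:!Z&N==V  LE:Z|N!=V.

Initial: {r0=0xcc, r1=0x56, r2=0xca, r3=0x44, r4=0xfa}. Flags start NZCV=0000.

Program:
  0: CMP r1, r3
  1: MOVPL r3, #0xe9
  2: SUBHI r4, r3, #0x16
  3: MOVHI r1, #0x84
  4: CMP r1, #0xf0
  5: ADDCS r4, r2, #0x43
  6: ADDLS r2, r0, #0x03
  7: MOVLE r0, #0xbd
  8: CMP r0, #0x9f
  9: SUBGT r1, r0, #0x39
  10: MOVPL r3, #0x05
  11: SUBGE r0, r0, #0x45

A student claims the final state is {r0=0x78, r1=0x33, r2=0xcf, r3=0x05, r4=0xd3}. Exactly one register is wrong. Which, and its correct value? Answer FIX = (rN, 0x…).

[0] flags=0010 → (cmp)
[1] flags=0010 PL?T → r3=0xe9
[2] flags=0010 HI?T → r4=0xd3
[3] flags=0010 HI?T → r1=0x84
[4] flags=1000 → (cmp)
[5] flags=1000 CS?F → skip
[6] flags=1000 LS?T → r2=0xcf
[7] flags=1000 LE?T → r0=0xbd
[8] flags=0010 → (cmp)
[9] flags=0010 GT?T → r1=0x84
[10] flags=0010 PL?T → r3=0x05
[11] flags=0010 GE?T → r0=0x78

FIX = (r1, 0x84)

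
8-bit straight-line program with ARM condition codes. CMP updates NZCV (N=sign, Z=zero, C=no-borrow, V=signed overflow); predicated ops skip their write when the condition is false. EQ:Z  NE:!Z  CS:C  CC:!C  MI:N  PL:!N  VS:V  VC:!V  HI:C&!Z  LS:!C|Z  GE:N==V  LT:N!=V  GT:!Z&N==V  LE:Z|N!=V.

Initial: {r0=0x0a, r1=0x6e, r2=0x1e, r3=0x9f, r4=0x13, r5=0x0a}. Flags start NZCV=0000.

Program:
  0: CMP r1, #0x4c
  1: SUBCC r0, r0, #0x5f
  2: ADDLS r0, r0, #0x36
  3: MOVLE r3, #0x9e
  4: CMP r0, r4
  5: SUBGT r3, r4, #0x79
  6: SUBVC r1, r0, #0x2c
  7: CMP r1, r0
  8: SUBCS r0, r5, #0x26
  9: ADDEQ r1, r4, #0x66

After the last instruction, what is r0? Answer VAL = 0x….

0: ✓ CMP  NZCV=0010
1: · SUBCC
2: · ADDLS
3: · MOVLE
4: ✓ CMP  NZCV=1000
5: · SUBGT
6: ✓ SUBVC  r1←0xde
7: ✓ CMP  NZCV=1010
8: ✓ SUBCS  r0←0xe4
9: · ADDEQ

VAL = 0xe4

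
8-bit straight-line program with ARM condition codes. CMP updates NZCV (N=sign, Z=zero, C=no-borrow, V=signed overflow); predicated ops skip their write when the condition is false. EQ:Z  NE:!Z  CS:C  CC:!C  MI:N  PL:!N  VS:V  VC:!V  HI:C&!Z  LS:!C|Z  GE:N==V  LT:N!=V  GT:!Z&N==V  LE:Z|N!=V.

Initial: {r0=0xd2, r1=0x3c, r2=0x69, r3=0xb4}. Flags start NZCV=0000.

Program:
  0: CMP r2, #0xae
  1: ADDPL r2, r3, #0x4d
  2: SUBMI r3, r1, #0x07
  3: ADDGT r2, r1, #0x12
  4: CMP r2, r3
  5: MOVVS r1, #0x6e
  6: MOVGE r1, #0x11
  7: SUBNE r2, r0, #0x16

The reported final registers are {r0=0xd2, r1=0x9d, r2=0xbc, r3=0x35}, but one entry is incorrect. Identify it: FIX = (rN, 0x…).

[0] flags=1001 → (cmp)
[1] flags=1001 PL?F → skip
[2] flags=1001 MI?T → r3=0x35
[3] flags=1001 GT?T → r2=0x4e
[4] flags=0010 → (cmp)
[5] flags=0010 VS?F → skip
[6] flags=0010 GE?T → r1=0x11
[7] flags=0010 NE?T → r2=0xbc

FIX = (r1, 0x11)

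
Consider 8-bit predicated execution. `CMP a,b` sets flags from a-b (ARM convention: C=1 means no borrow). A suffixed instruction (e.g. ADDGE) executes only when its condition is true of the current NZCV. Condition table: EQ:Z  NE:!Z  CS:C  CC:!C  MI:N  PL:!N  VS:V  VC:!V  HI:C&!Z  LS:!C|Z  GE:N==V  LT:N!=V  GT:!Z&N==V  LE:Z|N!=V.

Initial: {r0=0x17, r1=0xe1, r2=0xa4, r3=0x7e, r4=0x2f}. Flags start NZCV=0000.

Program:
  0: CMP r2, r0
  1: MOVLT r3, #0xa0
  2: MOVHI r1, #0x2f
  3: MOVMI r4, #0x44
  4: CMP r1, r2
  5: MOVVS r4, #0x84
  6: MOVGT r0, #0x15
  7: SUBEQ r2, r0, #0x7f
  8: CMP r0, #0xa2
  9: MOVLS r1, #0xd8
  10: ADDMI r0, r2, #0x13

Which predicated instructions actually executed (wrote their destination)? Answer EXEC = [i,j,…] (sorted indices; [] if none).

0: ✓ CMP  NZCV=1010
1: ✓ MOVLT  r3←0xa0
2: ✓ MOVHI  r1←0x2f
3: ✓ MOVMI  r4←0x44
4: ✓ CMP  NZCV=1001
5: ✓ MOVVS  r4←0x84
6: ✓ MOVGT  r0←0x15
7: · SUBEQ
8: ✓ CMP  NZCV=0000
9: ✓ MOVLS  r1←0xd8
10: · ADDMI

EXEC = [1,2,3,5,6,9]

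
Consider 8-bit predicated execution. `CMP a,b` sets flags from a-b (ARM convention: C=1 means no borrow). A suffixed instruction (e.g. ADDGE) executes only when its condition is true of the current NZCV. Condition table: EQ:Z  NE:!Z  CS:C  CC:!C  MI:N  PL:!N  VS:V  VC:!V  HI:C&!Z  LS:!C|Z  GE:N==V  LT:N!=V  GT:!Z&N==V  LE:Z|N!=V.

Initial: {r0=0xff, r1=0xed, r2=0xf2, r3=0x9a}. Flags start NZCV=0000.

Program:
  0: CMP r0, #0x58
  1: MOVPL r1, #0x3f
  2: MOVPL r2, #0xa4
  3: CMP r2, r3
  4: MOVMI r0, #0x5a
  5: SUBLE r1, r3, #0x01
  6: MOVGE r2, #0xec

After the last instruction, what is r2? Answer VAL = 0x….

0: ✓ CMP  NZCV=1010
1: · MOVPL
2: · MOVPL
3: ✓ CMP  NZCV=0010
4: · MOVMI
5: · SUBLE
6: ✓ MOVGE  r2←0xec

VAL = 0xec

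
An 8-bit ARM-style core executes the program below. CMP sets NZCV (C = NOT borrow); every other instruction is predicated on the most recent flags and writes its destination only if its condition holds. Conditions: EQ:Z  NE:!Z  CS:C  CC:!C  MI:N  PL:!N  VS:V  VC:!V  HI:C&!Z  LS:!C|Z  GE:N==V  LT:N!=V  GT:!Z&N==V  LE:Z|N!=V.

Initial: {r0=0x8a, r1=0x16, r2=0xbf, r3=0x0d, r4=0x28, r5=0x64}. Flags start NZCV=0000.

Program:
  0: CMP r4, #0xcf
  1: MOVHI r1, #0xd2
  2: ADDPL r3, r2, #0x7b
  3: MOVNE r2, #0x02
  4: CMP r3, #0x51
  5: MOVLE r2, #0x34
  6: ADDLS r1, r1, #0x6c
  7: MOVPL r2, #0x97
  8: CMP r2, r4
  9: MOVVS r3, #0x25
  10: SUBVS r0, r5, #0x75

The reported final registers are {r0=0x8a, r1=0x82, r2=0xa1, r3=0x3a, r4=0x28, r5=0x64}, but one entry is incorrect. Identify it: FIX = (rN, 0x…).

FIX = (r2, 0x34)

[0] flags=0000 → (cmp)
[1] flags=0000 HI?F → skip
[2] flags=0000 PL?T → r3=0x3a
[3] flags=0000 NE?T → r2=0x02
[4] flags=1000 → (cmp)
[5] flags=1000 LE?T → r2=0x34
[6] flags=1000 LS?T → r1=0x82
[7] flags=1000 PL?F → skip
[8] flags=0010 → (cmp)
[9] flags=0010 VS?F → skip
[10] flags=0010 VS?F → skip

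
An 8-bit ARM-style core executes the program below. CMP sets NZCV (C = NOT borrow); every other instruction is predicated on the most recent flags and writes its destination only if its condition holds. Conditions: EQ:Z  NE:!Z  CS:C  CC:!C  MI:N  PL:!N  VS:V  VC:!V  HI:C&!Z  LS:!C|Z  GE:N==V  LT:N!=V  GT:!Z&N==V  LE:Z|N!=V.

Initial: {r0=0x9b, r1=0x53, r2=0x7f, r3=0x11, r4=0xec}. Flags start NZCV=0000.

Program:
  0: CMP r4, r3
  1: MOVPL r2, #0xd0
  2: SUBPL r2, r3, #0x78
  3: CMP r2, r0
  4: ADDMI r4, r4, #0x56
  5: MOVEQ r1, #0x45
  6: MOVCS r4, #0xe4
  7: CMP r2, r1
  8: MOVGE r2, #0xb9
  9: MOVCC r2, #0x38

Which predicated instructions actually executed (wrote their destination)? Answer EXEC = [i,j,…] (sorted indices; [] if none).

EXEC = [4,8]

0: ✓ CMP  NZCV=1010
1: · MOVPL
2: · SUBPL
3: ✓ CMP  NZCV=1001
4: ✓ ADDMI  r4←0x42
5: · MOVEQ
6: · MOVCS
7: ✓ CMP  NZCV=0010
8: ✓ MOVGE  r2←0xb9
9: · MOVCC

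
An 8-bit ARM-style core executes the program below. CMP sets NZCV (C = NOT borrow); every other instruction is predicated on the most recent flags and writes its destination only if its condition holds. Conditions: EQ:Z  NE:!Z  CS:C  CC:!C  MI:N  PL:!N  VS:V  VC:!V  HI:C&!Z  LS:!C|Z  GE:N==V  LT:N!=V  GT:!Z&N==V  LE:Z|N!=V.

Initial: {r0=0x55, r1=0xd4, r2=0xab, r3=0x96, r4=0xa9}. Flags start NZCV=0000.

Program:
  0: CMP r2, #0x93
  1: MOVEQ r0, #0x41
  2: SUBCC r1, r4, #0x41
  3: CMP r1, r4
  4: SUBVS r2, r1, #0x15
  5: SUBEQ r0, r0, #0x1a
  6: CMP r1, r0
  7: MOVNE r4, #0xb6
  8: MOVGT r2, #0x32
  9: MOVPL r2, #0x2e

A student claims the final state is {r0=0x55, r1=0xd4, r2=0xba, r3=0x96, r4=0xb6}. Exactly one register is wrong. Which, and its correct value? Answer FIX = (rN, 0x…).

0: ✓ CMP  NZCV=0010
1: · MOVEQ
2: · SUBCC
3: ✓ CMP  NZCV=0010
4: · SUBVS
5: · SUBEQ
6: ✓ CMP  NZCV=0011
7: ✓ MOVNE  r4←0xb6
8: · MOVGT
9: ✓ MOVPL  r2←0x2e

FIX = (r2, 0x2e)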